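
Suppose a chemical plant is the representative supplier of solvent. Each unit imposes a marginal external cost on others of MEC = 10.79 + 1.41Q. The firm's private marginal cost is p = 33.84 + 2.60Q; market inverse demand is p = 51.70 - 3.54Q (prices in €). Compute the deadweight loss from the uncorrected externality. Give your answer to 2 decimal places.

Market equilibrium (private): 33.84 + 2.60Q = 51.70 - 3.54Q → Q_m = 2.9088.
Social marginal cost = private MC + MEC = 44.63 + 4.01Q.
Set SMC = demand: 44.63 + 4.01Q = 51.70 - 3.54Q → Q* = 0.9364.
The welfare-loss triangle has base |Q_m − Q*| and height MEC(Q_m) (the vertical gap between SMC and demand is zero at Q* and MEC at Q_m).
DWL = ½ × 1.9724 × 14.8914 = 14.6859.

DWL = €14.69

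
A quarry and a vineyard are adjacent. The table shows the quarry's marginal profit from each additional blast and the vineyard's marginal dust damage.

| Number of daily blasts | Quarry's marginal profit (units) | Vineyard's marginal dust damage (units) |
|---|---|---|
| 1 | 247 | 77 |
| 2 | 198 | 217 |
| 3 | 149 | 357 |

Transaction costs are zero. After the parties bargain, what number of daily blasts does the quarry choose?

Bargaining reaches the level where marginal profit last exceeds marginal dust damage.
That holds through level 1 (247 ≥ 77) but not at 2 (198 < 217).

1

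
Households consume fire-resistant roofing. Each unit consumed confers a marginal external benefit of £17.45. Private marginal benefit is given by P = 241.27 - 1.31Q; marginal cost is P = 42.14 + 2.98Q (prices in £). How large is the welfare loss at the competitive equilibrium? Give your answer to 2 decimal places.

Market equilibrium (private): 42.14 + 2.98Q = 241.27 - 1.31Q → Q_m = 46.4172.
Social marginal benefit = demand + MEB = 258.72 - 1.31Q.
Set SMB = MC: 258.72 - 1.31Q = 42.14 + 2.98Q → Q* = 50.4848.
The loss is the area between SMB and MC from Q* to Q_m; with linear curves that's a triangle of height MEB(Q_m).
DWL = ½ × 4.0676 × 17.4500 = 35.4898.

DWL = £35.49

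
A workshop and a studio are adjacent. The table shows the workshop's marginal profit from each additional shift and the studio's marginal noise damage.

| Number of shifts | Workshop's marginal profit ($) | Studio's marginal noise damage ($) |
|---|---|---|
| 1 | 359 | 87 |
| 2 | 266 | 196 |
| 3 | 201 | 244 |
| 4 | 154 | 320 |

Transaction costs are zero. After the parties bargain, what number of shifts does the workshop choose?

Bargaining reaches the level where marginal profit last exceeds marginal noise damage.
That holds through level 2 (266 ≥ 196) but not at 3 (201 < 244).

2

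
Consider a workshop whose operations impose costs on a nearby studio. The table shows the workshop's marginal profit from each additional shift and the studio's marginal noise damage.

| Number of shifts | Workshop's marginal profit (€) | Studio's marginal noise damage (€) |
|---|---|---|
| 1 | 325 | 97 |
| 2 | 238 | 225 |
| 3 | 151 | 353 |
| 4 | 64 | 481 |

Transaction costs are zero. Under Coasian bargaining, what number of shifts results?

Bargaining reaches the level where marginal profit last exceeds marginal noise damage.
That holds through level 2 (238 ≥ 225) but not at 3 (151 < 353).

2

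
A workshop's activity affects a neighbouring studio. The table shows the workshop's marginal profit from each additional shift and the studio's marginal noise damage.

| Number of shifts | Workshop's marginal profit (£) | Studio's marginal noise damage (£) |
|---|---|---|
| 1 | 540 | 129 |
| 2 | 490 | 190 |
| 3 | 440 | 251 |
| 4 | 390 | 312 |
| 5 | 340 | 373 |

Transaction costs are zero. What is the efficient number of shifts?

4

Bargaining reaches the level where marginal profit last exceeds marginal noise damage.
That holds through level 4 (390 ≥ 312) but not at 5 (340 < 373).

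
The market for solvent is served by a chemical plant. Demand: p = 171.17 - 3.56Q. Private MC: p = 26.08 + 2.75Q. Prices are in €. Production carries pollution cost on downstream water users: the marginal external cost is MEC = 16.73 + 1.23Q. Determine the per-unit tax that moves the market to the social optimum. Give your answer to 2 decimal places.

Social marginal cost = private MC + MEC = 42.81 + 3.98Q.
Set SMC = demand: 42.81 + 3.98Q = 171.17 - 3.56Q → Q* = 17.0239.
The Pigouvian tax equals MEC at Q*: 16.73 + 1.23×17.0239 = 37.6694.

tax = €37.67 per unit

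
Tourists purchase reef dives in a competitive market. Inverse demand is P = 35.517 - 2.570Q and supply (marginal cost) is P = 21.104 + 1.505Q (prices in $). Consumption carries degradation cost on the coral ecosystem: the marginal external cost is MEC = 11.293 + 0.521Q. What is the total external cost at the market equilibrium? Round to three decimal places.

$43.201

Market equilibrium (private): 21.104 + 1.505Q = 35.517 - 2.570Q → Q_m = 3.5369.
Total external cost = ∫₀^{Q_m} (11.293 + 0.521Q) dQ = 11.293×3.5369 + ½×0.521×3.5369² = 43.2010.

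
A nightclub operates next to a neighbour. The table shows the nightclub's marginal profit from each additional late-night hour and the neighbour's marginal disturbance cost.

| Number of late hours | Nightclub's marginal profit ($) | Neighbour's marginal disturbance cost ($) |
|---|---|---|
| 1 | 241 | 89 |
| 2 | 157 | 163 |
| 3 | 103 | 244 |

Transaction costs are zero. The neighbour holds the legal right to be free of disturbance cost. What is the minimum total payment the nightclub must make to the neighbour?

$89

Efficient level: marginal profit ≥ marginal disturbance cost through level 1, so k* = 1.
With the neighbour holding the right, the nightclub must at least compensate total damage at k*: 89 = 89.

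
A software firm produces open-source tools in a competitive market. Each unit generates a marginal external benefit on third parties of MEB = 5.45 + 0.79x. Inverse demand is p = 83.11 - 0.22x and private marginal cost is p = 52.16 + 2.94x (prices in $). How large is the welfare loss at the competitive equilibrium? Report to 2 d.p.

DWL = $36.69

Market equilibrium (private): 52.16 + 2.94x = 83.11 - 0.22x → x_m = 9.7943.
Social marginal cost = private MC − MEB = 46.71 + 2.15x.
Set SMC = demand: 46.71 + 2.15x = 83.11 - 0.22x → x* = 15.3586.
Height of the DWL triangle at x_m is demand(x_m) − SMC(x_m) = MEB(x_m) = 13.1875.
DWL = ½ × 5.5643 × 13.1875 = 36.6896.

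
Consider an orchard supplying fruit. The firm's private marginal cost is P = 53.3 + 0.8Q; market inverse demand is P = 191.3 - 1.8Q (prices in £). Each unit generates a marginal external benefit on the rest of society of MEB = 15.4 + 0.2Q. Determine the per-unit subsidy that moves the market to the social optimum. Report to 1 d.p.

subsidy = £28.2 per unit

Social marginal cost = private MC − MEB = 37.9 + 0.6Q.
Set SMC = demand: 37.9 + 0.6Q = 191.3 - 1.8Q → Q* = 63.9167.
The Pigouvian subsidy equals MEB at Q*: 15.4 + 0.2×63.9167 = 28.1833.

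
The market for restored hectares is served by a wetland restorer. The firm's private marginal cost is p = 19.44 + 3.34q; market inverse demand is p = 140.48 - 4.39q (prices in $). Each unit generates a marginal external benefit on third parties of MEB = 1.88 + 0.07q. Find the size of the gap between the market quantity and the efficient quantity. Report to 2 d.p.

Market equilibrium (private): 19.44 + 3.34q = 140.48 - 4.39q → q_m = 15.6585.
Social marginal cost = private MC − MEB = 17.56 + 3.27q.
Set SMC = demand: 17.56 + 3.27q = 140.48 - 4.39q → q* = 16.0470.
Gap = |15.6585 − 16.0470| = 0.3885.

0.39 units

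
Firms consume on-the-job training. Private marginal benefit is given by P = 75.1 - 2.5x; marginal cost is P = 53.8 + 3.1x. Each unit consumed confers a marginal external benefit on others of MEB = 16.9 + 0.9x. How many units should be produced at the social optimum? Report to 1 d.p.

Social marginal benefit = demand + MEB = 92.0 - 1.6x.
Set SMB = MC: 92.0 - 1.6x = 53.8 + 3.1x → x* = 8.1277.

x* = 8.1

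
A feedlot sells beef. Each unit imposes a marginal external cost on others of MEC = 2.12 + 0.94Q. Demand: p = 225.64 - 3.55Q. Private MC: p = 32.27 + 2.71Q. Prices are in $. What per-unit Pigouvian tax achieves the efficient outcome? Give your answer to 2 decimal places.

tax = $27.09 per unit

Social marginal cost = private MC + MEC = 34.39 + 3.65Q.
Set SMC = demand: 34.39 + 3.65Q = 225.64 - 3.55Q → Q* = 26.5625.
The Pigouvian tax equals MEC at Q*: 2.12 + 0.94×26.5625 = 27.0888.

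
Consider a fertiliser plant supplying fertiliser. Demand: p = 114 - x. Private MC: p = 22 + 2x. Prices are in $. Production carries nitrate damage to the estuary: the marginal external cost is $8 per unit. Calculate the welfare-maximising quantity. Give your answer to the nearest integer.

Social marginal cost = private MC + MEC = 30 + 2x.
Set SMC = demand: 30 + 2x = 114 - x → x* = 28.0000.

x* = 28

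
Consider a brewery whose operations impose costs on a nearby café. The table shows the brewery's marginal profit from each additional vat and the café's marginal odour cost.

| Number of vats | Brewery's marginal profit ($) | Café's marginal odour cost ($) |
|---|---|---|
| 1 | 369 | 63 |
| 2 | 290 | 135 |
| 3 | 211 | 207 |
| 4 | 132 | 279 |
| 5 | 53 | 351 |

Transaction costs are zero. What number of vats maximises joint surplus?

Bargaining reaches the level where marginal profit last exceeds marginal odour cost.
That holds through level 3 (211 ≥ 207) but not at 4 (132 < 279).

3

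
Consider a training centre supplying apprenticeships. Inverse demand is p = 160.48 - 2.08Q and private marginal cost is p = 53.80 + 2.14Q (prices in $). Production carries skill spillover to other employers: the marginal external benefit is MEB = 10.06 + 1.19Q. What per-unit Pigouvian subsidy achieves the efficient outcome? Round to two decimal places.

Social marginal cost = private MC − MEB = 43.74 + 0.95Q.
Set SMC = demand: 43.74 + 0.95Q = 160.48 - 2.08Q → Q* = 38.5281.
The Pigouvian subsidy equals MEB at Q*: 10.06 + 1.19×38.5281 = 55.9084.

subsidy = $55.91 per unit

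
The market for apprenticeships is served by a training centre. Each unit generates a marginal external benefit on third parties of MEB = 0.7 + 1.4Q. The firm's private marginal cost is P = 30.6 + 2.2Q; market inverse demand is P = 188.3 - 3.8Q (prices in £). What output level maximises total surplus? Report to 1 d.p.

Social marginal cost = private MC − MEB = 29.9 + 0.8Q.
Set SMC = demand: 29.9 + 0.8Q = 188.3 - 3.8Q → Q* = 34.4348.

Q* = 34.4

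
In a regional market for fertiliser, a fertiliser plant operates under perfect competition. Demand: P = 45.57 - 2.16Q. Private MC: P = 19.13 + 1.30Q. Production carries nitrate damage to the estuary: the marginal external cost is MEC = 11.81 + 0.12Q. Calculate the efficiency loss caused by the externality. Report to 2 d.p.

Market equilibrium (private): 19.13 + 1.30Q = 45.57 - 2.16Q → Q_m = 7.6416.
Social marginal cost = private MC + MEC = 30.94 + 1.42Q.
Set SMC = demand: 30.94 + 1.42Q = 45.57 - 2.16Q → Q* = 4.0866.
Height of the DWL triangle at Q_m is SMC(Q_m) − demand(Q_m) = MEC(Q_m) = 12.7270.
DWL = ½ × 3.5550 × 12.7270 = 22.6222.

DWL = 22.62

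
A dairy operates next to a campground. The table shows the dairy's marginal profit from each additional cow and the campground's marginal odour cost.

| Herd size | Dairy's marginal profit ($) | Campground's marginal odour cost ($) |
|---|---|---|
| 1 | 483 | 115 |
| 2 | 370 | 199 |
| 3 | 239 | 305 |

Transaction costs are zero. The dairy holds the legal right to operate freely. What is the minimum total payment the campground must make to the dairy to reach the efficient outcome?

$239

Left alone the dairy would choose level 3 (marginal profit stays positive).
Efficient level: k* = 2 (marginal profit ≥ marginal odour cost through 2).
The campground must at least cover the dairy's forgone profit from cutting 3→2: 239 = 239.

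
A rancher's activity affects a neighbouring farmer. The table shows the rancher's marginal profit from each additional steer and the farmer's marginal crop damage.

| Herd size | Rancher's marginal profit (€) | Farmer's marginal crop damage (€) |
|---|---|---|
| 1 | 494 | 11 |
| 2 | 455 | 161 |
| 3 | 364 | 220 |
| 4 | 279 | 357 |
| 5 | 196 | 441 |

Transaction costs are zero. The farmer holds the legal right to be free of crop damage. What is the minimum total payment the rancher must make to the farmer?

Efficient level: marginal profit ≥ marginal crop damage through level 3, so k* = 3.
With the farmer holding the right, the rancher must at least compensate total damage at k*: 11 + 161 + 220 = 392.

€392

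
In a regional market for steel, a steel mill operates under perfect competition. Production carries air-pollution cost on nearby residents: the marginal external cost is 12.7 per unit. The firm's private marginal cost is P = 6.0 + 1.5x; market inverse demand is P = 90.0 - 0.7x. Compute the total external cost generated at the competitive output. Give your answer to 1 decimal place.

Market equilibrium (private): 6.0 + 1.5x = 90.0 - 0.7x → x_m = 38.1818.
Total external cost = MEC × x_m = 12.7 × 38.1818 = 484.9089.

484.9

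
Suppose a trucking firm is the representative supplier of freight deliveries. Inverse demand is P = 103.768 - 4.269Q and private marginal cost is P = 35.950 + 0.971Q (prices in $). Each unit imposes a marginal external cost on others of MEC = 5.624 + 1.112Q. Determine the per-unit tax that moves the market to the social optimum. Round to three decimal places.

Social marginal cost = private MC + MEC = 41.574 + 2.083Q.
Set SMC = demand: 41.574 + 2.083Q = 103.768 - 4.269Q → Q* = 9.7912.
The Pigouvian tax equals MEC at Q*: 5.624 + 1.112×9.7912 = 16.5118.

tax = $16.512 per unit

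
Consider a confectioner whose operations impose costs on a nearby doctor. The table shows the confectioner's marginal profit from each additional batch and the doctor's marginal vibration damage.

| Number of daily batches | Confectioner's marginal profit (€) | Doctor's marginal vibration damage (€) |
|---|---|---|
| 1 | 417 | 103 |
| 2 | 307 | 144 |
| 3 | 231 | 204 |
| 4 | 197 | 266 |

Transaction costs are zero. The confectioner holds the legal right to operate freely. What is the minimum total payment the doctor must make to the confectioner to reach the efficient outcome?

Left alone the confectioner would choose level 4 (marginal profit stays positive).
Efficient level: k* = 3 (marginal profit ≥ marginal vibration damage through 3).
The doctor must at least cover the confectioner's forgone profit from cutting 4→3: 197 = 197.

€197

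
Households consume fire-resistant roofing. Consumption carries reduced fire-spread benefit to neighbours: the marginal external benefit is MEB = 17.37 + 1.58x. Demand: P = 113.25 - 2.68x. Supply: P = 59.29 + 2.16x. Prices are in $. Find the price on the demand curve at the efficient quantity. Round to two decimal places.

P = $54.61

Social marginal benefit = demand + MEB = 130.62 - 1.10x.
Set SMB = MC: 130.62 - 1.10x = 59.29 + 2.16x → x* = 21.8804.
Consumer price on the demand curve at x*: 113.25 − 2.68×21.8804 = 54.6105.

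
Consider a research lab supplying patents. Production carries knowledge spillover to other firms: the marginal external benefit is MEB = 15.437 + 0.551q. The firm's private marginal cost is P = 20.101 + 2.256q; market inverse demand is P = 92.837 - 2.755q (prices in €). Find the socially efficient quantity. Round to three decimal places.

Social marginal cost = private MC − MEB = 4.664 + 1.705q.
Set SMC = demand: 4.664 + 1.705q = 92.837 - 2.755q → q* = 19.7697.

q* = 19.770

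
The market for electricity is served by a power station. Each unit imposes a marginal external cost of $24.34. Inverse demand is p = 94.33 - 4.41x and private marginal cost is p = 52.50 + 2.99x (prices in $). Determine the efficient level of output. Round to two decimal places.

Social marginal cost = private MC + MEC = 76.84 + 2.99x.
Set SMC = demand: 76.84 + 2.99x = 94.33 - 4.41x → x* = 2.3635.

x* = 2.36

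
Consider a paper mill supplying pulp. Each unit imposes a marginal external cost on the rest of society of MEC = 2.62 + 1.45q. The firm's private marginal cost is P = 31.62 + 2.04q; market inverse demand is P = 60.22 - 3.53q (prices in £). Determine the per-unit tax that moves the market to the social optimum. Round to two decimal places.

Social marginal cost = private MC + MEC = 34.24 + 3.49q.
Set SMC = demand: 34.24 + 3.49q = 60.22 - 3.53q → q* = 3.7009.
The Pigouvian tax equals MEC at q*: 2.62 + 1.45×3.7009 = 7.9863.

tax = £7.99 per unit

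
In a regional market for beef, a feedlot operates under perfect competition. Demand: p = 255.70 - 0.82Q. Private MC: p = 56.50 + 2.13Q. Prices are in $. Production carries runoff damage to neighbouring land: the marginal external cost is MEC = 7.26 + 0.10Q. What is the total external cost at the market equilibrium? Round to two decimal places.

$718.22

Market equilibrium (private): 56.50 + 2.13Q = 255.70 - 0.82Q → Q_m = 67.5254.
Total external cost = ∫₀^{Q_m} (7.26 + 0.10Q) dQ = 7.26×67.5254 + ½×0.10×67.5254² = 718.2184.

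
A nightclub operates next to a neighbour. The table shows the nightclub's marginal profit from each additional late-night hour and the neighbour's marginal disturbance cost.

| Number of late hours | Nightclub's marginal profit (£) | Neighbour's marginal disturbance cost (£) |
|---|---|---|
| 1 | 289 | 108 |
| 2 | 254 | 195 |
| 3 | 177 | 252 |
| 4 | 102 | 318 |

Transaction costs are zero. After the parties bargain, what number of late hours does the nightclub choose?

2

Bargaining reaches the level where marginal profit last exceeds marginal disturbance cost.
That holds through level 2 (254 ≥ 195) but not at 3 (177 < 252).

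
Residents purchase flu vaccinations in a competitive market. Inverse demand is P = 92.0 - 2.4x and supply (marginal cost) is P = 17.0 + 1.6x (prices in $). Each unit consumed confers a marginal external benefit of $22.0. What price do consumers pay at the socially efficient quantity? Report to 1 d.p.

Social marginal benefit = demand + MEB = 114.0 - 2.4x.
Set SMB = MC: 114.0 - 2.4x = 17.0 + 1.6x → x* = 24.2500.
Consumer price on the demand curve at x*: 92.0 − 2.4×24.2500 = 33.8000.

P = $33.8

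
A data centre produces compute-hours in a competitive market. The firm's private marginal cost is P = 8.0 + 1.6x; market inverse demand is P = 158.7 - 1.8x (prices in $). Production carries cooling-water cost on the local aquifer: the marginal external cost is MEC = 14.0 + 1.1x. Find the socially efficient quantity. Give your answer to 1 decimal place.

x* = 30.4

Social marginal cost = private MC + MEC = 22.0 + 2.7x.
Set SMC = demand: 22.0 + 2.7x = 158.7 - 1.8x → x* = 30.3778.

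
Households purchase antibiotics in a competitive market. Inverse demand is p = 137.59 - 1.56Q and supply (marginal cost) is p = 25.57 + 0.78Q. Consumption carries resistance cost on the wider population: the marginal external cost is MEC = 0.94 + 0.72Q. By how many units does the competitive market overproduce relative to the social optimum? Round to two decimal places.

11.57 units

Market equilibrium (private): 25.57 + 0.78Q = 137.59 - 1.56Q → Q_m = 47.8718.
Social marginal benefit = demand − MEC = 136.65 - 2.28Q.
Set SMB = MC: 136.65 - 2.28Q = 25.57 + 0.78Q → Q* = 36.3007.
Gap = |47.8718 − 36.3007| = 11.5711.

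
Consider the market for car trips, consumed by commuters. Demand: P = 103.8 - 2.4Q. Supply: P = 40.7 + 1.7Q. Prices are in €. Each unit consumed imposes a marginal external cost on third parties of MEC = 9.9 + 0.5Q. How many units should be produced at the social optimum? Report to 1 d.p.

Q* = 11.6

Social marginal benefit = demand − MEC = 93.9 - 2.9Q.
Set SMB = MC: 93.9 - 2.9Q = 40.7 + 1.7Q → Q* = 11.5652.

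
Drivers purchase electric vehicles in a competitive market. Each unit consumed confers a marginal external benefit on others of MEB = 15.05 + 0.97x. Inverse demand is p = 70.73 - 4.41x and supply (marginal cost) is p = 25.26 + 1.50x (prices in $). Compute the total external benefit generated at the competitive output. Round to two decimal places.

Market equilibrium (private): 25.26 + 1.50x = 70.73 - 4.41x → x_m = 7.6937.
Total external benefit = ∫₀^{x_m} (15.05 + 0.97x) dx = 15.05×7.6937 + ½×0.97×7.6937² = 144.4988.

$144.50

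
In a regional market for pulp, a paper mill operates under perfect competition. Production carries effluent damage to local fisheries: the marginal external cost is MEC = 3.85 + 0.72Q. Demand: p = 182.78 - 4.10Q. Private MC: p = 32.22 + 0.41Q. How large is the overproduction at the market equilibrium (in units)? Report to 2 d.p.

Market equilibrium (private): 32.22 + 0.41Q = 182.78 - 4.10Q → Q_m = 33.3836.
Social marginal cost = private MC + MEC = 36.07 + 1.13Q.
Set SMC = demand: 36.07 + 1.13Q = 182.78 - 4.10Q → Q* = 28.0516.
Gap = |33.3836 − 28.0516| = 5.3320.

5.33 units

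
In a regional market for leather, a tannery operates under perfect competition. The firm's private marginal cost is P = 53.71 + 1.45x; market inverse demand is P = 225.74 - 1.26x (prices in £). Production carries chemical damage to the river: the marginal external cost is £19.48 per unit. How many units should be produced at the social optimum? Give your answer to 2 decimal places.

Social marginal cost = private MC + MEC = 73.19 + 1.45x.
Set SMC = demand: 73.19 + 1.45x = 225.74 - 1.26x → x* = 56.2915.

x* = 56.29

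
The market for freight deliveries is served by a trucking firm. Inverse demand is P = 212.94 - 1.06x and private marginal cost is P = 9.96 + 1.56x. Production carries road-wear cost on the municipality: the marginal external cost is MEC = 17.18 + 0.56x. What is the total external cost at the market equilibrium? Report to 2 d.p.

3011.58

Market equilibrium (private): 9.96 + 1.56x = 212.94 - 1.06x → x_m = 77.4733.
Total external cost = ∫₀^{x_m} (17.18 + 0.56x) dx = 17.18×77.4733 + ½×0.56×77.4733² = 3011.5827.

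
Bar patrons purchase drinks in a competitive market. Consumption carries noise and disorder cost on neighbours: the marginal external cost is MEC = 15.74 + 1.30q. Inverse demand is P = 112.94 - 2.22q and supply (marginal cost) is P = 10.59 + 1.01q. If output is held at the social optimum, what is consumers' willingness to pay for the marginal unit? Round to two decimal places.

P = 70.50

Social marginal benefit = demand − MEC = 97.20 - 3.52q.
Set SMB = MC: 97.20 - 3.52q = 10.59 + 1.01q → q* = 19.1192.
Consumer price on the demand curve at q*: 112.94 − 2.22×19.1192 = 70.4954.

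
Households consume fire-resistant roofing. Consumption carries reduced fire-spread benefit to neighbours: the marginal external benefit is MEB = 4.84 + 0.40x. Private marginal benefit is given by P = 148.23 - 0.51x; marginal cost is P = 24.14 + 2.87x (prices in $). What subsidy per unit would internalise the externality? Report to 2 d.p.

Social marginal benefit = demand + MEB = 153.07 - 0.11x.
Set SMB = MC: 153.07 - 0.11x = 24.14 + 2.87x → x* = 43.2651.
The Pigouvian subsidy equals MEB at x*: 4.84 + 0.40×43.2651 = 22.1460.

subsidy = $22.15 per unit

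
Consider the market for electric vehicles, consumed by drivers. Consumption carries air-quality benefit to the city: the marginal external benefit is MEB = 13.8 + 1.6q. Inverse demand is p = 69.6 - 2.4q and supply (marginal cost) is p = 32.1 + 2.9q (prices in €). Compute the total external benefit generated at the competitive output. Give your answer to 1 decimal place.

€137.7

Market equilibrium (private): 32.1 + 2.9q = 69.6 - 2.4q → q_m = 7.0755.
Total external benefit = ∫₀^{q_m} (13.8 + 1.6q) dq = 13.8×7.0755 + ½×1.6×7.0755² = 137.6921.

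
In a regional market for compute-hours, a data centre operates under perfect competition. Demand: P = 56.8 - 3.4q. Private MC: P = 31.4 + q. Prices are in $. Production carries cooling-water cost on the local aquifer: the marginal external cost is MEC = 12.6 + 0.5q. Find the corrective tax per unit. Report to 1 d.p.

Social marginal cost = private MC + MEC = 44.0 + 1.5q.
Set SMC = demand: 44.0 + 1.5q = 56.8 - 3.4q → q* = 2.6122.
The Pigouvian tax equals MEC at q*: 12.6 + 0.5×2.6122 = 13.9061.

tax = $13.9 per unit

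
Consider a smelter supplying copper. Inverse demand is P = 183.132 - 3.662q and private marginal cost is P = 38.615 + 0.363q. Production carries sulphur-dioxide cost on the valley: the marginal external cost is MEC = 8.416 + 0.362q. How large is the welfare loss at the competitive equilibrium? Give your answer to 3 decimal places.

DWL = 52.261

Market equilibrium (private): 38.615 + 0.363q = 183.132 - 3.662q → q_m = 35.9048.
Social marginal cost = private MC + MEC = 47.031 + 0.725q.
Set SMC = demand: 47.031 + 0.725q = 183.132 - 3.662q → q* = 31.0237.
The loss is the area between SMC and demand from q* to q_m; with linear curves that's a triangle of height MEC(q_m).
DWL = ½ × 4.8811 × 21.4136 = 52.2610.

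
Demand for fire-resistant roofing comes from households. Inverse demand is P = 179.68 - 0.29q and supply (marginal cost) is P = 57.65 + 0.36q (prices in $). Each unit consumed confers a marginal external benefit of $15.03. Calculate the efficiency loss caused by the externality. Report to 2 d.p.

DWL = $173.77

Market equilibrium (private): 57.65 + 0.36q = 179.68 - 0.29q → q_m = 187.7385.
Social marginal benefit = demand + MEB = 194.71 - 0.29q.
Set SMB = MC: 194.71 - 0.29q = 57.65 + 0.36q → q* = 210.8615.
Between q* and q_m the wedge SMB − MC runs linearly from 0 to MEB(q_m), so the loss is a triangle.
DWL = ½ × 23.1230 × 15.0300 = 173.7693.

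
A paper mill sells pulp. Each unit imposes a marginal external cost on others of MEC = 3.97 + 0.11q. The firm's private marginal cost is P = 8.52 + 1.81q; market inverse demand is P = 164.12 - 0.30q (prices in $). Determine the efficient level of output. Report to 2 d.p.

Social marginal cost = private MC + MEC = 12.49 + 1.92q.
Set SMC = demand: 12.49 + 1.92q = 164.12 - 0.30q → q* = 68.3018.

q* = 68.30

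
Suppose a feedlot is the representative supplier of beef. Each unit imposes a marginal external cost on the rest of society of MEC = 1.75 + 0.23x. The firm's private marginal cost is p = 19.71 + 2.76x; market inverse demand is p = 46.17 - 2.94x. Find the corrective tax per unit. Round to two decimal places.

tax = 2.71 per unit

Social marginal cost = private MC + MEC = 21.46 + 2.99x.
Set SMC = demand: 21.46 + 2.99x = 46.17 - 2.94x → x* = 4.1669.
The Pigouvian tax equals MEC at x*: 1.75 + 0.23×4.1669 = 2.7084.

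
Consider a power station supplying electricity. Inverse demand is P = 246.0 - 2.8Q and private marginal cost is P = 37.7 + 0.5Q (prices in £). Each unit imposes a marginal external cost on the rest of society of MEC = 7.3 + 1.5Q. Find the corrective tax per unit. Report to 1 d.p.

Social marginal cost = private MC + MEC = 45.0 + 2.0Q.
Set SMC = demand: 45.0 + 2.0Q = 246.0 - 2.8Q → Q* = 41.8750.
The Pigouvian tax equals MEC at Q*: 7.3 + 1.5×41.8750 = 70.1125.

tax = £70.1 per unit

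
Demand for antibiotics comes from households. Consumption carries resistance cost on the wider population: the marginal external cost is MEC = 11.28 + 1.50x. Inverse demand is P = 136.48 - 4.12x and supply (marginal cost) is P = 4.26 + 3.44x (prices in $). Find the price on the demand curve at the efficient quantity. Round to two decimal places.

P = $81.48

Social marginal benefit = demand − MEC = 125.20 - 5.62x.
Set SMB = MC: 125.20 - 5.62x = 4.26 + 3.44x → x* = 13.3488.
Consumer price on the demand curve at x*: 136.48 − 4.12×13.3488 = 81.4829.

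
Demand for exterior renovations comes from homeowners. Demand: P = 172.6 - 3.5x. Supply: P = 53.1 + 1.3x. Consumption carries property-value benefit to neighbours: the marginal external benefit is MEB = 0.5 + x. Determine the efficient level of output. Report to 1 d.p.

x* = 31.6

Social marginal benefit = demand + MEB = 173.1 - 2.5x.
Set SMB = MC: 173.1 - 2.5x = 53.1 + 1.3x → x* = 31.5789.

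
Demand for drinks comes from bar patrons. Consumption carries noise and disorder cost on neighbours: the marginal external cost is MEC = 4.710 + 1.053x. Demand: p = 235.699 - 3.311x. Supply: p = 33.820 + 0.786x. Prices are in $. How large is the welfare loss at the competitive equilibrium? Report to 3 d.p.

Market equilibrium (private): 33.820 + 0.786x = 235.699 - 3.311x → x_m = 49.2748.
Social marginal benefit = demand − MEC = 230.989 - 4.364x.
Set SMB = MC: 230.989 - 4.364x = 33.820 + 0.786x → x* = 38.2852.
Between x* and x_m the wedge MC − SMB runs linearly from 0 to MEC(x_m), so the loss is a triangle.
DWL = ½ × 10.9896 × 56.5964 = 310.9859.

DWL = $310.986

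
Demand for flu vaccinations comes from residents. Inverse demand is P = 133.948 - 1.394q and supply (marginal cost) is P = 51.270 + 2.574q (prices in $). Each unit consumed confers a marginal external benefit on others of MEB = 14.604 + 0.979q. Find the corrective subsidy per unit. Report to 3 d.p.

Social marginal benefit = demand + MEB = 148.552 - 0.415q.
Set SMB = MC: 148.552 - 0.415q = 51.270 + 2.574q → q* = 32.5467.
The Pigouvian subsidy equals MEB at q*: 14.604 + 0.979×32.5467 = 46.4672.

subsidy = $46.467 per unit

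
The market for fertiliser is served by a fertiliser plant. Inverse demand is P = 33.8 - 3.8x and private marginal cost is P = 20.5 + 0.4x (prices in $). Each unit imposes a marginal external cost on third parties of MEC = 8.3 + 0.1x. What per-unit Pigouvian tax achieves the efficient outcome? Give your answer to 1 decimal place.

tax = $8.4 per unit

Social marginal cost = private MC + MEC = 28.8 + 0.5x.
Set SMC = demand: 28.8 + 0.5x = 33.8 - 3.8x → x* = 1.1628.
The Pigouvian tax equals MEC at x*: 8.3 + 0.1×1.1628 = 8.4163.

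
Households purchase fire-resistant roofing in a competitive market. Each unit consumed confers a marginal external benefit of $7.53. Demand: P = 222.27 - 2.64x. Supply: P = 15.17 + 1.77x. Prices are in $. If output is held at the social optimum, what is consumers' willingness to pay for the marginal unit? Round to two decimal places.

Social marginal benefit = demand + MEB = 229.80 - 2.64x.
Set SMB = MC: 229.80 - 2.64x = 15.17 + 1.77x → x* = 48.6689.
Consumer price on the demand curve at x*: 222.27 − 2.64×48.6689 = 93.7841.

P = $93.78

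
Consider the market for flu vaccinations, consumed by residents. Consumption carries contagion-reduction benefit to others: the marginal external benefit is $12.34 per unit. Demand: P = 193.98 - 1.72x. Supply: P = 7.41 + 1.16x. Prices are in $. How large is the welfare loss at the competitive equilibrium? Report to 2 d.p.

DWL = $26.44

Market equilibrium (private): 7.41 + 1.16x = 193.98 - 1.72x → x_m = 64.7813.
Social marginal benefit = demand + MEB = 206.32 - 1.72x.
Set SMB = MC: 206.32 - 1.72x = 7.41 + 1.16x → x* = 69.0660.
Height of the DWL triangle at x_m is SMB(x_m) − MC(x_m) = MEB(x_m) = 12.3400.
DWL = ½ × 4.2847 × 12.3400 = 26.4366.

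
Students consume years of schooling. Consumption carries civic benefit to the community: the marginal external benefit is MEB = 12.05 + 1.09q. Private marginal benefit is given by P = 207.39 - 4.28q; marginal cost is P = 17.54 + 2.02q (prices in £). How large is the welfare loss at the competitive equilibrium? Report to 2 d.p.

Market equilibrium (private): 17.54 + 2.02q = 207.39 - 4.28q → q_m = 30.1349.
Social marginal benefit = demand + MEB = 219.44 - 3.19q.
Set SMB = MC: 219.44 - 3.19q = 17.54 + 2.02q → q* = 38.7524.
Between q* and q_m the wedge SMB − MC runs linearly from 0 to MEB(q_m), so the loss is a triangle.
DWL = ½ × 8.6175 × 44.8971 = 193.4504.

DWL = £193.45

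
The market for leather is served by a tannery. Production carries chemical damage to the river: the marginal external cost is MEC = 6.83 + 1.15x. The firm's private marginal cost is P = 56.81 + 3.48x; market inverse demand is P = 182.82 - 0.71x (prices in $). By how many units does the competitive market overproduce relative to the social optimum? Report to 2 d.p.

Market equilibrium (private): 56.81 + 3.48x = 182.82 - 0.71x → x_m = 30.0740.
Social marginal cost = private MC + MEC = 63.64 + 4.63x.
Set SMC = demand: 63.64 + 4.63x = 182.82 - 0.71x → x* = 22.3184.
Gap = |30.0740 − 22.3184| = 7.7556.

7.76 units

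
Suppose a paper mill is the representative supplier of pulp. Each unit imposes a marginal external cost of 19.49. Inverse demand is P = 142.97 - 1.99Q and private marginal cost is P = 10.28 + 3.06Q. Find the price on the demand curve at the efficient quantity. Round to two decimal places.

Social marginal cost = private MC + MEC = 29.77 + 3.06Q.
Set SMC = demand: 29.77 + 3.06Q = 142.97 - 1.99Q → Q* = 22.4158.
Consumer price on the demand curve at Q*: 142.97 − 1.99×22.4158 = 98.3626.

P = 98.36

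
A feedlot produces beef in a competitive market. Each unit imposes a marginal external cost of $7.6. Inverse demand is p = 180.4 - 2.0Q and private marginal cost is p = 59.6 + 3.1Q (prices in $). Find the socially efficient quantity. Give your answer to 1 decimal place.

Q* = 22.2

Social marginal cost = private MC + MEC = 67.2 + 3.1Q.
Set SMC = demand: 67.2 + 3.1Q = 180.4 - 2.0Q → Q* = 22.1961.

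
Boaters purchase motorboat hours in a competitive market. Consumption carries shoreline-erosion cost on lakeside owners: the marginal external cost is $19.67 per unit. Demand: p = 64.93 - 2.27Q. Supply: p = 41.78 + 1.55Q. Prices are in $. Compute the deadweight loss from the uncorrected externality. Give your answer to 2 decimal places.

Market equilibrium (private): 41.78 + 1.55Q = 64.93 - 2.27Q → Q_m = 6.0602.
Social marginal benefit = demand − MEC = 45.26 - 2.27Q.
Set SMB = MC: 45.26 - 2.27Q = 41.78 + 1.55Q → Q* = 0.9110.
The loss is the area between SMB and MC from Q* to Q_m; with linear curves that's a triangle of height MEC(Q_m).
DWL = ½ × 5.1492 × 19.6700 = 50.6424.

DWL = $50.64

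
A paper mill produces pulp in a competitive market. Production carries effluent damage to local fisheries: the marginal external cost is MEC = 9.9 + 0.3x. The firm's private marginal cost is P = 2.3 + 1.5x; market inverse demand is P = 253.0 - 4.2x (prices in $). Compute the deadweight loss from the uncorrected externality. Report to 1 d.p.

Market equilibrium (private): 2.3 + 1.5x = 253.0 - 4.2x → x_m = 43.9825.
Social marginal cost = private MC + MEC = 12.2 + 1.8x.
Set SMC = demand: 12.2 + 1.8x = 253.0 - 4.2x → x* = 40.1333.
Between x* and x_m the wedge SMC − demand runs linearly from 0 to MEC(x_m), so the loss is a triangle.
DWL = ½ × 3.8492 × 23.0947 = 44.4481.

DWL = $44.4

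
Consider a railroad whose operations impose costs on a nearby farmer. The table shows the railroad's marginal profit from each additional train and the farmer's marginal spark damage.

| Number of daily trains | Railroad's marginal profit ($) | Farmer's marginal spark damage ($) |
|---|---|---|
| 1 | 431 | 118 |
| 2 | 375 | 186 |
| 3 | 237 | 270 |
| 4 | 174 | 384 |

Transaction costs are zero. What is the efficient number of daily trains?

2

Bargaining reaches the level where marginal profit last exceeds marginal spark damage.
That holds through level 2 (375 ≥ 186) but not at 3 (237 < 270).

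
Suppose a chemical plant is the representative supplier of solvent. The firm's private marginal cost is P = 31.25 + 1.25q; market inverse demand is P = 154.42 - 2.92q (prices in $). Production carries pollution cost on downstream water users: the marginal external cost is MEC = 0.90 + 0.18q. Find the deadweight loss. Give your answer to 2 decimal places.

DWL = $4.44

Market equilibrium (private): 31.25 + 1.25q = 154.42 - 2.92q → q_m = 29.5372.
Social marginal cost = private MC + MEC = 32.15 + 1.43q.
Set SMC = demand: 32.15 + 1.43q = 154.42 - 2.92q → q* = 28.1080.
The welfare-loss triangle has base |q_m − q*| and height MEC(q_m) (the vertical gap between SMC and demand is zero at q* and MEC at q_m).
DWL = ½ × 1.4292 × 6.2167 = 4.4425.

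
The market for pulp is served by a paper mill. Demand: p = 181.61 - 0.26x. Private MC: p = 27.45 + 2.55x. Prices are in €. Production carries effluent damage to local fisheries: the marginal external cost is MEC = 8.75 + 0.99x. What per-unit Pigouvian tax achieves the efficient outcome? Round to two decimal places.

tax = €46.63 per unit

Social marginal cost = private MC + MEC = 36.20 + 3.54x.
Set SMC = demand: 36.20 + 3.54x = 181.61 - 0.26x → x* = 38.2658.
The Pigouvian tax equals MEC at x*: 8.75 + 0.99×38.2658 = 46.6331.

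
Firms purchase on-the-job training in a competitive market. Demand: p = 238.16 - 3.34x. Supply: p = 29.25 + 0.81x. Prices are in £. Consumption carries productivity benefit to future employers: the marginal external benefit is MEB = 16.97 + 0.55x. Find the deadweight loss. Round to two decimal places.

DWL = £276.98

Market equilibrium (private): 29.25 + 0.81x = 238.16 - 3.34x → x_m = 50.3398.
Social marginal benefit = demand + MEB = 255.13 - 2.79x.
Set SMB = MC: 255.13 - 2.79x = 29.25 + 0.81x → x* = 62.7444.
The loss is the area between SMB and MC from x* to x_m; with linear curves that's a triangle of height MEB(x_m).
DWL = ½ × 12.4046 × 44.6569 = 276.9755.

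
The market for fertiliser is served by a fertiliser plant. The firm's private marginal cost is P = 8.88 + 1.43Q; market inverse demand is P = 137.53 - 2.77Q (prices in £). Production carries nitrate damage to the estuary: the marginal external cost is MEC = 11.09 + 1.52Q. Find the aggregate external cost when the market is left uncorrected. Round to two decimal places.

£1052.77

Market equilibrium (private): 8.88 + 1.43Q = 137.53 - 2.77Q → Q_m = 30.6310.
Total external cost = ∫₀^{Q_m} (11.09 + 1.52Q) dQ = 11.09×30.6310 + ½×1.52×30.6310² = 1052.7740.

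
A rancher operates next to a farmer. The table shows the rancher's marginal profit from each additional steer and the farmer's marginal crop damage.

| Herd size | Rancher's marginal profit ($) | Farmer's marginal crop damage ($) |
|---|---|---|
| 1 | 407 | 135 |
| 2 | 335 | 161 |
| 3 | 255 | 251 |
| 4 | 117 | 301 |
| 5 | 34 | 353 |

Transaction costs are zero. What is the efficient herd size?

3

Bargaining reaches the level where marginal profit last exceeds marginal crop damage.
That holds through level 3 (255 ≥ 251) but not at 4 (117 < 301).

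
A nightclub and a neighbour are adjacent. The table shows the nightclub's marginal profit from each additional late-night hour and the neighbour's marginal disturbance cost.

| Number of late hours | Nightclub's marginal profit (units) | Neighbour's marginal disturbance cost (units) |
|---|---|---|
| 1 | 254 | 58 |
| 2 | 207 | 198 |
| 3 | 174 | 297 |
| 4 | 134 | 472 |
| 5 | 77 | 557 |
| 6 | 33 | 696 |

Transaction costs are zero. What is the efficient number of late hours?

2

Bargaining reaches the level where marginal profit last exceeds marginal disturbance cost.
That holds through level 2 (207 ≥ 198) but not at 3 (174 < 297).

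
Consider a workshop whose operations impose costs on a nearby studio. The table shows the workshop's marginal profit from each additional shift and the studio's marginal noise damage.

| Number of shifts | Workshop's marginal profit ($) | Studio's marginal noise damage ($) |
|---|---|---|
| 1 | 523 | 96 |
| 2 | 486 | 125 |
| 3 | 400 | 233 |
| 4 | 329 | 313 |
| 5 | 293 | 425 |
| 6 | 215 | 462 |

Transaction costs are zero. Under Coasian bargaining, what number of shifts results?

4

Bargaining reaches the level where marginal profit last exceeds marginal noise damage.
That holds through level 4 (329 ≥ 313) but not at 5 (293 < 425).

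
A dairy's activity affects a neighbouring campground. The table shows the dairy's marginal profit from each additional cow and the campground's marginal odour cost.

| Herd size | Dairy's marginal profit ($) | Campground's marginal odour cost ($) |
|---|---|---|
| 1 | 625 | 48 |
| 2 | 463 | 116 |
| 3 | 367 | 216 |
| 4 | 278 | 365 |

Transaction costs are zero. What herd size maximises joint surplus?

3

Bargaining reaches the level where marginal profit last exceeds marginal odour cost.
That holds through level 3 (367 ≥ 216) but not at 4 (278 < 365).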